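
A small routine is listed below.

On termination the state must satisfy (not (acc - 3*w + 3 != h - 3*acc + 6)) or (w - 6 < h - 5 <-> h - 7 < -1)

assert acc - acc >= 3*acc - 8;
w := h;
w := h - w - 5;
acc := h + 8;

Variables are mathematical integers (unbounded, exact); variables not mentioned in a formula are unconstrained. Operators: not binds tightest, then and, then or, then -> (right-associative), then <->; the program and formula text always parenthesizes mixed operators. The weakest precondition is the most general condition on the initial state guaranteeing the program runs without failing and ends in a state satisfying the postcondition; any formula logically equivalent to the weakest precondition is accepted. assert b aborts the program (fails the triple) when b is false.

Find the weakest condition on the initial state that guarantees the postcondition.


Working backward. After the program, the postcondition (not (acc - 3*w + 3 != h - 3*acc + 6)) or (w - 6 < h - 5 <-> h - 7 < -1) must hold; in canonical form it is (not (4*acc != h + 3*w + 3)) or (w < h + 1 <-> h < 6).
Before acc := h + 8: (not (3*h != 3*w - 29)) or (w < h + 1 <-> h < 6)
Before w := h - w - 5: (not (3*w != -44)) or (w > -6 <-> h < 6)
Before w := h: (not (3*h != -44)) or (h > -6 <-> h < 6)
Before assert acc - acc >= 3*acc - 8: 3*acc <= 8 and ((not (3*h != -44)) or (h > -6 <-> h < 6))
Answer: WP = 3*acc <= 8 and ((not (3*h != -44)) or (h > -6 <-> h < 6))


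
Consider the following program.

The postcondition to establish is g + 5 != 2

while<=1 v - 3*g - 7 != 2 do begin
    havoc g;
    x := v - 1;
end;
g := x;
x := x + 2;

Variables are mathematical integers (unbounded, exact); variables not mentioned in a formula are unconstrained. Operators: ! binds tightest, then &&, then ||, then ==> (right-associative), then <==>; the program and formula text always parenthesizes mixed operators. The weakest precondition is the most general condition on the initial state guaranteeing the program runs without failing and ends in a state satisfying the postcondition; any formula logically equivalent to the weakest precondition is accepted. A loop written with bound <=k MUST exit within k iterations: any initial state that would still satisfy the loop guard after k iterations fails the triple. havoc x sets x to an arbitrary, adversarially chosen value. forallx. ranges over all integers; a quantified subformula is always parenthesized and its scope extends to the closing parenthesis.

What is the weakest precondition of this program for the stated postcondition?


Working backward. After the program, the postcondition g + 5 != 2 must hold; in canonical form it is g != -3.
Before x := x + 2: g != -3
Before g := x: x != -3
Before the loop (bound <=1), unroll the exhaustion recursion (WP_0 = exit-now case; WP_j = one more guarded iteration, up to j = 1):
  WP_0: (!(v != 3*g + 9)) && x != -3
  WP_1: (v != 3*g + 9 ==> (forall g_1. ((!(v != 3*g_1 + 9)) && v != -2))) && ((!(v != 3*g + 9)) ==> x != -3)
So before the loop: (v != 3*g + 9 ==> (forall g_1. ((!(v != 3*g_1 + 9)) && v != -2))) && ((!(v != 3*g + 9)) ==> x != -3)
Answer: WP = (v != 3*g + 9 ==> (forall g_1. ((!(v != 3*g_1 + 9)) && v != -2))) && ((!(v != 3*g + 9)) ==> x != -3)


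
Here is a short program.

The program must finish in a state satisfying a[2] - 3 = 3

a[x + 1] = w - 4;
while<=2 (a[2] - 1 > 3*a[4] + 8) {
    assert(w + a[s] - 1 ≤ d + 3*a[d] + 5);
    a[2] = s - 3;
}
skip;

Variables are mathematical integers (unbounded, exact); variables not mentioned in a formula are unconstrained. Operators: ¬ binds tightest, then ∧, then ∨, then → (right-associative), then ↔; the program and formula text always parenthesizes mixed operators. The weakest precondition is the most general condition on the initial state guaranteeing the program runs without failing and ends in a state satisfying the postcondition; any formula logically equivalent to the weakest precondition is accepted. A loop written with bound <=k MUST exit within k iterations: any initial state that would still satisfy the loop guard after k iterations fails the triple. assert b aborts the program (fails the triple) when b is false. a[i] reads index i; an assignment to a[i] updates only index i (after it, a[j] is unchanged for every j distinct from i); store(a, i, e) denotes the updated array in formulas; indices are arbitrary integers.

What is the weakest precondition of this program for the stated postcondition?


Working backward. After the program, the postcondition a[2] - 3 = 3 must hold; in canonical form it is a[2] = 6.
Before skip: a[2] = 6
Before the loop (bound <=2), unroll the exhaustion recursion (WP_0 = exit-now case; WP_j = one more guarded iteration, up to j = 2):
  WP_0: (¬(a[2] > 3*a[4] + 9)) ∧ a[2] = 6
  WP_1: (a[2] > 3*a[4] + 9 → (a[s] + w ≤ 3*a[d] + d + 6 ∧ (¬(s > 3*a[4] + 12)) ∧ s = 9)) ∧ ((¬(a[2] > 3*a[4] + 9)) → a[2] = 6)
  WP_2: (a[2] > 3*a[4] + 9 → (a[s] + w ≤ 3*a[d] + d + 6 ∧ (s > 3*a[4] + 12 → (store(a, 2, s - 3)[s] + w ≤ 3*store(a, 2, s - 3)[d] + d + 6 ∧ (¬(s > 3*a[4] + 12)) ∧ s = 9)) ∧ ((¬(s > 3*a[4] + 12)) → s = 9))) ∧ ((¬(a[2] > 3*a[4] + 9)) → a[2] = 6)
So before the loop: (a[2] > 3*a[4] + 9 → (a[s] + w ≤ 3*a[d] + d + 6 ∧ (s > 3*a[4] + 12 → (store(a, 2, s - 3)[s] + w ≤ 3*store(a, 2, s - 3)[d] + d + 6 ∧ (¬(s > 3*a[4] + 12)) ∧ s = 9)) ∧ ((¬(s > 3*a[4] + 12)) → s = 9))) ∧ ((¬(a[2] > 3*a[4] + 9)) → a[2] = 6)
Before a[x + 1] := w - 4: (store(a, x + 1, w - 4)[2] > 3*store(a, x + 1, w - 4)[4] + 9 → (store(a, x + 1, w - 4)[s] + w ≤ 3*store(a, x + 1, w - 4)[d] + d + 6 ∧ (s > 3*store(a, x + 1, w - 4)[4] + 12 → (store(store(a, x + 1, w - 4), 2, s - 3)[s] + w ≤ 3*store(store(a, x + 1, w - 4), 2, s - 3)[d] + d + 6 ∧ (¬(s > 3*store(a, x + 1, w - 4)[4] + 12)) ∧ s = 9)) ∧ ((¬(s > 3*store(a, x + 1, w - 4)[4] + 12)) → s = 9))) ∧ ((¬(store(a, x + 1, w - 4)[2] > 3*store(a, x + 1, w - 4)[4] + 9)) → store(a, x + 1, w - 4)[2] = 6)
Answer: WP = (store(a, x + 1, w - 4)[2] > 3*store(a, x + 1, w - 4)[4] + 9 → (store(a, x + 1, w - 4)[s] + w ≤ 3*store(a, x + 1, w - 4)[d] + d + 6 ∧ (s > 3*store(a, x + 1, w - 4)[4] + 12 → (store(store(a, x + 1, w - 4), 2, s - 3)[s] + w ≤ 3*store(store(a, x + 1, w - 4), 2, s - 3)[d] + d + 6 ∧ (¬(s > 3*store(a, x + 1, w - 4)[4] + 12)) ∧ s = 9)) ∧ ((¬(s > 3*store(a, x + 1, w - 4)[4] + 12)) → s = 9))) ∧ ((¬(store(a, x + 1, w - 4)[2] > 3*store(a, x + 1, w - 4)[4] + 9)) → store(a, x + 1, w - 4)[2] = 6)


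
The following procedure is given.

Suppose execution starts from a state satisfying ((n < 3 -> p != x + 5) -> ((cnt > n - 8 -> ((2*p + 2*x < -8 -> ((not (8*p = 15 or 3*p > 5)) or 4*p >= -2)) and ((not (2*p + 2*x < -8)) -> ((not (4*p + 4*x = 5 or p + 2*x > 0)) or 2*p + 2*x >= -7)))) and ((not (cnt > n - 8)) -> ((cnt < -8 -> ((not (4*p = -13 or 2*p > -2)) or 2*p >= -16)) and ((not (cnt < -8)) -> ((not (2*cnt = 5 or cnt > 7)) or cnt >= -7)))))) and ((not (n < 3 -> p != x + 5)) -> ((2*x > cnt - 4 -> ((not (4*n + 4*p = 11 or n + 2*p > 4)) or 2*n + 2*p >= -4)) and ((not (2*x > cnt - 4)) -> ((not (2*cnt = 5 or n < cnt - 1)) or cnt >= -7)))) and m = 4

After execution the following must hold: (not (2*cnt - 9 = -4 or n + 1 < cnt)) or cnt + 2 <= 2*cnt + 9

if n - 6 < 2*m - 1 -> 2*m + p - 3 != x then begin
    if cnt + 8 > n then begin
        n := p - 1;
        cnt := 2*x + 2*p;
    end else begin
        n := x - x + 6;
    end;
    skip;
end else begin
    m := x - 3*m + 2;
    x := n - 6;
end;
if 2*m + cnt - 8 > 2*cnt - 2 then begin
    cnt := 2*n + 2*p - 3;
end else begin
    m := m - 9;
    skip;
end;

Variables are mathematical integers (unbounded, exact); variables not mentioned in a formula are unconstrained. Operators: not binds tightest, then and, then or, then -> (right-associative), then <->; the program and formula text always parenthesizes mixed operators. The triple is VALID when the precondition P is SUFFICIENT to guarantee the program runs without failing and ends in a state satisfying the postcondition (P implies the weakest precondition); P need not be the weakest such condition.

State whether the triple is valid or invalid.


Working backward. After the program, the postcondition (not (2*cnt - 9 = -4 or n + 1 < cnt)) or cnt + 2 <= 2*cnt + 9 must hold; in canonical form it is (not (2*cnt = 5 or n < cnt - 1)) or cnt >= -7.
Then branch requires (not (4*n + 4*p = 11 or n + 2*p > 4)) or 2*n + 2*p >= -4; else branch requires (not (2*cnt = 5 or n < cnt - 1)) or cnt >= -7.
Before the if: (2*m > cnt + 6 -> ((not (4*n + 4*p = 11 or n + 2*p > 4)) or 2*n + 2*p >= -4)) and ((not (2*m > cnt + 6)) -> ((not (2*cnt = 5 or n < cnt - 1)) or cnt >= -7))
Then branch requires (cnt > n - 8 -> ((2*m > 2*p + 2*x + 6 -> ((not (8*p = 15 or 3*p > 5)) or 4*p >= -2)) and ((not (2*m > 2*p + 2*x + 6)) -> ((not (4*p + 4*x = 5 or p + 2*x > 0)) or 2*p + 2*x >= -7)))) and ((not (cnt > n - 8)) -> ((2*m > cnt + 6 -> ((not (4*p = -13 or 2*p > -2)) or 2*p >= -16)) and ((not (2*m > cnt + 6)) -> ((not (2*cnt = 5 or cnt > 7)) or cnt >= -7)))); else branch requires (2*x > cnt + 6*m + 2 -> ((not (4*n + 4*p = 11 or n + 2*p > 4)) or 2*n + 2*p >= -4)) and ((not (2*x > cnt + 6*m + 2)) -> ((not (2*cnt = 5 or n < cnt - 1)) or cnt >= -7)).
Before the if: ((n < 2*m + 5 -> 2*m + p != x + 3) -> ((cnt > n - 8 -> ((2*m > 2*p + 2*x + 6 -> ((not (8*p = 15 or 3*p > 5)) or 4*p >= -2)) and ((not (2*m > 2*p + 2*x + 6)) -> ((not (4*p + 4*x = 5 or p + 2*x > 0)) or 2*p + 2*x >= -7)))) and ((not (cnt > n - 8)) -> ((2*m > cnt + 6 -> ((not (4*p = -13 or 2*p > -2)) or 2*p >= -16)) and ((not (2*m > cnt + 6)) -> ((not (2*cnt = 5 or cnt > 7)) or cnt >= -7)))))) and ((not (n < 2*m + 5 -> 2*m + p != x + 3)) -> ((2*x > cnt + 6*m + 2 -> ((not (4*n + 4*p = 11 or n + 2*p > 4)) or 2*n + 2*p >= -4)) and ((not (2*x > cnt + 6*m + 2)) -> ((not (2*cnt = 5 or n < cnt - 1)) or cnt >= -7))))
The weakest precondition is ((n < 2*m + 5 -> 2*m + p != x + 3) -> ((cnt > n - 8 -> ((2*m > 2*p + 2*x + 6 -> ((not (8*p = 15 or 3*p > 5)) or 4*p >= -2)) and ((not (2*m > 2*p + 2*x + 6)) -> ((not (4*p + 4*x = 5 or p + 2*x > 0)) or 2*p + 2*x >= -7)))) and ((not (cnt > n - 8)) -> ((2*m > cnt + 6 -> ((not (4*p = -13 or 2*p > -2)) or 2*p >= -16)) and ((not (2*m > cnt + 6)) -> ((not (2*cnt = 5 or cnt > 7)) or cnt >= -7)))))) and ((not (n < 2*m + 5 -> 2*m + p != x + 3)) -> ((2*x > cnt + 6*m + 2 -> ((not (4*n + 4*p = 11 or n + 2*p > 4)) or 2*n + 2*p >= -4)) and ((not (2*x > cnt + 6*m + 2)) -> ((not (2*cnt = 5 or n < cnt - 1)) or cnt >= -7)))).
Check whether ((n < 3 -> p != x + 5) -> ((cnt > n - 8 -> ((2*p + 2*x < -8 -> ((not (8*p = 15 or 3*p > 5)) or 4*p >= -2)) and ((not (2*p + 2*x < -8)) -> ((not (4*p + 4*x = 5 or p + 2*x > 0)) or 2*p + 2*x >= -7)))) and ((not (cnt > n - 8)) -> ((cnt < -8 -> ((not (4*p = -13 or 2*p > -2)) or 2*p >= -16)) and ((not (cnt < -8)) -> ((not (2*cnt = 5 or cnt > 7)) or cnt >= -7)))))) and ((not (n < 3 -> p != x + 5)) -> ((2*x > cnt - 4 -> ((not (4*n + 4*p = 11 or n + 2*p > 4)) or 2*n + 2*p >= -4)) and ((not (2*x > cnt - 4)) -> ((not (2*cnt = 5 or n < cnt - 1)) or cnt >= -7)))) and m = 4 implies it.
Countermodel: at the initial state cnt = -9, m = 4, n = -11, p = -9, x = -4, the precondition holds but the weakest precondition fails.
Answer: invalid


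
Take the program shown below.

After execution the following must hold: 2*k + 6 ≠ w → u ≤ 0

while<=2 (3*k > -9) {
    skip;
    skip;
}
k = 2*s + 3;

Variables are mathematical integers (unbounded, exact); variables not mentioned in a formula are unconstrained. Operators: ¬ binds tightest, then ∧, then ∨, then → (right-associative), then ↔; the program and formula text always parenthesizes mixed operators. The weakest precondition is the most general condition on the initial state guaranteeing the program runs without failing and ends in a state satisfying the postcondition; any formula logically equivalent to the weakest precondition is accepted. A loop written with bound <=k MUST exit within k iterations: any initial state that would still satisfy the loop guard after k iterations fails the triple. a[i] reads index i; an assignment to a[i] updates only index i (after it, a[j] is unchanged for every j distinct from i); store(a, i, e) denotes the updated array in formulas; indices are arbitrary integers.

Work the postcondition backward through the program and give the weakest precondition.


Working backward. After the program, the postcondition 2*k + 6 ≠ w → u ≤ 0 must hold; in canonical form it is 2*k ≠ w - 6 → u ≤ 0.
Before k := 2*s + 3: 4*s ≠ w - 12 → u ≤ 0
Before the loop (bound <=2), unroll the exhaustion recursion (WP_0 = exit-now case; WP_j = one more guarded iteration, up to j = 2):
  WP_0: (¬(3*k > -9)) ∧ (4*s ≠ w - 12 → u ≤ 0)
  WP_1: (3*k > -9 → ((¬(3*k > -9)) ∧ (4*s ≠ w - 12 → u ≤ 0))) ∧ ((¬(3*k > -9)) → (4*s ≠ w - 12 → u ≤ 0))
  WP_2: (3*k > -9 → ((3*k > -9 → ((¬(3*k > -9)) ∧ (4*s ≠ w - 12 → u ≤ 0))) ∧ ((¬(3*k > -9)) → (4*s ≠ w - 12 → u ≤ 0)))) ∧ ((¬(3*k > -9)) → (4*s ≠ w - 12 → u ≤ 0))
So before the loop: (3*k > -9 → ((3*k > -9 → ((¬(3*k > -9)) ∧ (4*s ≠ w - 12 → u ≤ 0))) ∧ ((¬(3*k > -9)) → (4*s ≠ w - 12 → u ≤ 0)))) ∧ ((¬(3*k > -9)) → (4*s ≠ w - 12 → u ≤ 0))
Answer: WP = (3*k > -9 → ((3*k > -9 → ((¬(3*k > -9)) ∧ (4*s ≠ w - 12 → u ≤ 0))) ∧ ((¬(3*k > -9)) → (4*s ≠ w - 12 → u ≤ 0)))) ∧ ((¬(3*k > -9)) → (4*s ≠ w - 12 → u ≤ 0))


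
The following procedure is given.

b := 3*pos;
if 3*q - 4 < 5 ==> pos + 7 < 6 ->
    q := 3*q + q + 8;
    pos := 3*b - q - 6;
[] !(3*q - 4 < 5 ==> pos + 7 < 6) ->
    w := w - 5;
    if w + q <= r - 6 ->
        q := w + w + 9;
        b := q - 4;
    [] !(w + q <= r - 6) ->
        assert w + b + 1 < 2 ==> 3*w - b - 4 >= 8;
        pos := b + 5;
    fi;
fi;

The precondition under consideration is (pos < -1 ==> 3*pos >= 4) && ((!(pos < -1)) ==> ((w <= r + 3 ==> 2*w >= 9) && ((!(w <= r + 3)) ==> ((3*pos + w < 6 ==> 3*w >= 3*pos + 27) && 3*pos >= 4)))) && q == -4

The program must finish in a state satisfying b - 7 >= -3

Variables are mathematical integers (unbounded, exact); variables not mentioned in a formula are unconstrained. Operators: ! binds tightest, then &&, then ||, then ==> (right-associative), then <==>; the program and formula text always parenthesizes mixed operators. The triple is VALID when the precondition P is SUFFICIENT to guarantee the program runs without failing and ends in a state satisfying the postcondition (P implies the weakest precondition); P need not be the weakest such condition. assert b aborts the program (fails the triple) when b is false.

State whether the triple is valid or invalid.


Working backward. After the program, the postcondition b - 7 >= -3 must hold; in canonical form it is b >= 4.
Then branch requires b >= 4; else branch requires (q + w <= r - 1 ==> 2*w >= 9) && ((!(q + w <= r - 1)) ==> ((b + w < 6 ==> 3*w >= b + 27) && b >= 4)).
Before the if: ((3*q < 9 ==> pos < -1) ==> b >= 4) && ((!(3*q < 9 ==> pos < -1)) ==> ((q + w <= r - 1 ==> 2*w >= 9) && ((!(q + w <= r - 1)) ==> ((b + w < 6 ==> 3*w >= b + 27) && b >= 4))))
Before b := 3*pos: ((3*q < 9 ==> pos < -1) ==> 3*pos >= 4) && ((!(3*q < 9 ==> pos < -1)) ==> ((q + w <= r - 1 ==> 2*w >= 9) && ((!(q + w <= r - 1)) ==> ((3*pos + w < 6 ==> 3*w >= 3*pos + 27) && 3*pos >= 4))))
The weakest precondition is ((3*q < 9 ==> pos < -1) ==> 3*pos >= 4) && ((!(3*q < 9 ==> pos < -1)) ==> ((q + w <= r - 1 ==> 2*w >= 9) && ((!(q + w <= r - 1)) ==> ((3*pos + w < 6 ==> 3*w >= 3*pos + 27) && 3*pos >= 4)))).
Check whether (pos < -1 ==> 3*pos >= 4) && ((!(pos < -1)) ==> ((w <= r + 3 ==> 2*w >= 9) && ((!(w <= r + 3)) ==> ((3*pos + w < 6 ==> 3*w >= 3*pos + 27) && 3*pos >= 4)))) && q == -4 implies it.
Every state satisfying the precondition satisfies the weakest precondition: the implication holds.
Answer: valid


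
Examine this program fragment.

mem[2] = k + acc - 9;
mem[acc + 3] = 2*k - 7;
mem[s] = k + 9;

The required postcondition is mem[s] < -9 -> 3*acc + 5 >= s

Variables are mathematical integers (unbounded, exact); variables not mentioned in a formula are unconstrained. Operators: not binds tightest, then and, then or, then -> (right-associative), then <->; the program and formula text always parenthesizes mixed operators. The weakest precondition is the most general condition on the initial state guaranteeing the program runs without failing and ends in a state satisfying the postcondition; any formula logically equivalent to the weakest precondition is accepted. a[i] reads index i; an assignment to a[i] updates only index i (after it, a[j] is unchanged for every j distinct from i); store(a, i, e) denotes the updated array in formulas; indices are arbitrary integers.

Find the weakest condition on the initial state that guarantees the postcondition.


Working backward. After the program, the postcondition mem[s] < -9 -> 3*acc + 5 >= s must hold; in canonical form it is mem[s] < -9 -> 3*acc >= s - 5.
Before mem[s] := k + 9: store(mem, s, k + 9)[s] < -9 -> 3*acc >= s - 5
Before mem[acc + 3] := 2*k - 7: store(store(mem, acc + 3, 2*k - 7), s, k + 9)[s] < -9 -> 3*acc >= s - 5
Before mem[2] := k + acc - 9: store(store(store(mem, 2, acc + k - 9), acc + 3, 2*k - 7), s, k + 9)[s] < -9 -> 3*acc >= s - 5
Answer: WP = store(store(store(mem, 2, acc + k - 9), acc + 3, 2*k - 7), s, k + 9)[s] < -9 -> 3*acc >= s - 5


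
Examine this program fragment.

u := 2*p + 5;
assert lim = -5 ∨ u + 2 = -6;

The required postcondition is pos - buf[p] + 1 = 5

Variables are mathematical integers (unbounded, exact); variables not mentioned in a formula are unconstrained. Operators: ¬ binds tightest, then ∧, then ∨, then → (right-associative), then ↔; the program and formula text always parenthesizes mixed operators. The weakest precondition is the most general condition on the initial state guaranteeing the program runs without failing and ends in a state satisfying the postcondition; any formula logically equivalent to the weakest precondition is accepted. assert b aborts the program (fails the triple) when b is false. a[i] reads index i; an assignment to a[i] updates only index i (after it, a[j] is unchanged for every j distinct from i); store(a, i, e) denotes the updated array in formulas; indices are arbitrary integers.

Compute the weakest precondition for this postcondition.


Working backward. After the program, the postcondition pos - buf[p] + 1 = 5 must hold; in canonical form it is pos = buf[p] + 4.
Before assert lim = -5 ∨ u + 2 = -6: (lim = -5 ∨ u = -8) ∧ pos = buf[p] + 4
Before u := 2*p + 5: (lim = -5 ∨ 2*p = -13) ∧ pos = buf[p] + 4
Answer: WP = (lim = -5 ∨ 2*p = -13) ∧ pos = buf[p] + 4


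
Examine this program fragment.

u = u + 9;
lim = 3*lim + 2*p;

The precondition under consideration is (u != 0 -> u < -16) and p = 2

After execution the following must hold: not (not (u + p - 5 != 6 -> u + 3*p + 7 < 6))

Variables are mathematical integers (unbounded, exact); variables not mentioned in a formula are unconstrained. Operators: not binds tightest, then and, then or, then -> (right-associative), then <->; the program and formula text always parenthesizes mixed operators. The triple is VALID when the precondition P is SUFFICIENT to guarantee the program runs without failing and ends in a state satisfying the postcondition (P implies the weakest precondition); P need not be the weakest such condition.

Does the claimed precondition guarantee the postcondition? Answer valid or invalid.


Working backward. After the program, the postcondition not (not (u + p - 5 != 6 -> u + 3*p + 7 < 6)) must hold; in canonical form it is p + u != 11 -> 3*p + u < -1.
Before lim := 3*lim + 2*p: p + u != 11 -> 3*p + u < -1
Before u := u + 9: p + u != 2 -> 3*p + u < -10
The weakest precondition is p + u != 2 -> 3*p + u < -10.
Check whether (u != 0 -> u < -16) and p = 2 implies it.
Every state satisfying the precondition satisfies the weakest precondition: the implication holds.
Answer: valid


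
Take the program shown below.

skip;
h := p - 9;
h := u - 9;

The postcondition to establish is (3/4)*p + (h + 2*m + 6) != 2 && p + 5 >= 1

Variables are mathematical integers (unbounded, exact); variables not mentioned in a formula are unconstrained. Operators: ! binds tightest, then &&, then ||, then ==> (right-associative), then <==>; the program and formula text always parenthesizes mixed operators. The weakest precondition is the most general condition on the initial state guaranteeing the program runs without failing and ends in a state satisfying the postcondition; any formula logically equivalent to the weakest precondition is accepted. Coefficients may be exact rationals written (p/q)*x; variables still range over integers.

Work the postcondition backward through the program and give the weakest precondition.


Working backward. After the program, the postcondition (3/4)*p + (h + 2*m + 6) != 2 && p + 5 >= 1 must hold; in canonical form it is h + 2*m + (3/4)*p != -4 && p >= -4.
Before h := u - 9: 2*m + (3/4)*p + u != 5 && p >= -4
Before h := p - 9: 2*m + (3/4)*p + u != 5 && p >= -4
Before skip: 2*m + (3/4)*p + u != 5 && p >= -4
Answer: WP = 2*m + (3/4)*p + u != 5 && p >= -4


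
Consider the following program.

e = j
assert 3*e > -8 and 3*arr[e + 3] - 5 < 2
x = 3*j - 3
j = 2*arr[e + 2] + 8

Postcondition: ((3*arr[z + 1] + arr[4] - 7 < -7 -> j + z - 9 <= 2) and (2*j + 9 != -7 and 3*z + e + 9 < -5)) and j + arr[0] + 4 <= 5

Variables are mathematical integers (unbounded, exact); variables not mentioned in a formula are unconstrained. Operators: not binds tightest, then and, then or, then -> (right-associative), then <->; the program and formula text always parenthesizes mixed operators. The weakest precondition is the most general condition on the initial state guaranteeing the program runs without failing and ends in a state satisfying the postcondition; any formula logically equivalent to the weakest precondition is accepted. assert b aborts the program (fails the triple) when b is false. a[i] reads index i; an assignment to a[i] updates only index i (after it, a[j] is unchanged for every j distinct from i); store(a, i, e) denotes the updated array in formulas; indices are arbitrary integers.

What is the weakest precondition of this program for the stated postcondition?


Working backward. After the program, the postcondition ((3*arr[z + 1] + arr[4] - 7 < -7 -> j + z - 9 <= 2) and (2*j + 9 != -7 and 3*z + e + 9 < -5)) and j + arr[0] + 4 <= 5 must hold; in canonical form it is (3*arr[z + 1] + arr[4] < 0 -> j + z <= 11) and 2*j != -16 and e + 3*z < -14 and arr[0] + j <= 1.
Before j := 2*arr[e + 2] + 8: (3*arr[z + 1] + arr[4] < 0 -> 2*arr[e + 2] + z <= 3) and 4*arr[e + 2] != -32 and e + 3*z < -14 and 2*arr[e + 2] + arr[0] <= -7
Before x := 3*j - 3: (3*arr[z + 1] + arr[4] < 0 -> 2*arr[e + 2] + z <= 3) and 4*arr[e + 2] != -32 and e + 3*z < -14 and 2*arr[e + 2] + arr[0] <= -7
Before assert 3*e > -8 and 3*arr[e + 3] - 5 < 2: 3*e > -8 and 3*arr[e + 3] < 7 and (3*arr[z + 1] + arr[4] < 0 -> 2*arr[e + 2] + z <= 3) and 4*arr[e + 2] != -32 and e + 3*z < -14 and 2*arr[e + 2] + arr[0] <= -7
Before e := j: 3*j > -8 and 3*arr[j + 3] < 7 and (3*arr[z + 1] + arr[4] < 0 -> 2*arr[j + 2] + z <= 3) and 4*arr[j + 2] != -32 and j + 3*z < -14 and 2*arr[j + 2] + arr[0] <= -7
Answer: WP = 3*j > -8 and 3*arr[j + 3] < 7 and (3*arr[z + 1] + arr[4] < 0 -> 2*arr[j + 2] + z <= 3) and 4*arr[j + 2] != -32 and j + 3*z < -14 and 2*arr[j + 2] + arr[0] <= -7


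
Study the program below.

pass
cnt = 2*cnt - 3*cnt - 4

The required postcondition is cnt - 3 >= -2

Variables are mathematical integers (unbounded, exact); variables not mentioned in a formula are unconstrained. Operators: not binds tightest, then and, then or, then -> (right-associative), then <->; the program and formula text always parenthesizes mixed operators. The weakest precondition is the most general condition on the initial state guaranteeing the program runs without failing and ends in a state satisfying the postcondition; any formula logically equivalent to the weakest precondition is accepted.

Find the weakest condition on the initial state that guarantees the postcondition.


Working backward. After the program, the postcondition cnt - 3 >= -2 must hold; in canonical form it is cnt >= 1.
Before cnt := 2*cnt - 3*cnt - 4: cnt <= -5
Before skip: cnt <= -5
Answer: WP = cnt <= -5


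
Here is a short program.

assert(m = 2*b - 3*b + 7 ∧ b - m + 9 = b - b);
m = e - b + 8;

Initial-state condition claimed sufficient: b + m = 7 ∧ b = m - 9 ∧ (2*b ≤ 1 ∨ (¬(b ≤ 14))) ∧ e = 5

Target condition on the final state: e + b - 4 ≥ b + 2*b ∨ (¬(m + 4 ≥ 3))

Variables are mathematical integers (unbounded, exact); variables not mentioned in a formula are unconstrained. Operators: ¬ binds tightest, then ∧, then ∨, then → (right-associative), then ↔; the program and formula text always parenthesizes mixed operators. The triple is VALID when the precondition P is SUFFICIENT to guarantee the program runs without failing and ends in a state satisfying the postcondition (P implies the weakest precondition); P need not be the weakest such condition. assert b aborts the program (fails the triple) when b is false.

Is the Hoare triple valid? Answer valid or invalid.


Working backward. After the program, the postcondition e + b - 4 ≥ b + 2*b ∨ (¬(m + 4 ≥ 3)) must hold; in canonical form it is e ≥ 2*b + 4 ∨ (¬(m ≥ -1)).
Before m := e - b + 8: e ≥ 2*b + 4 ∨ (¬(e ≥ b - 9))
Before assert m = 2*b - 3*b + 7 ∧ b - m + 9 = b - b: b + m = 7 ∧ b = m - 9 ∧ (e ≥ 2*b + 4 ∨ (¬(e ≥ b - 9)))
The weakest precondition is b + m = 7 ∧ b = m - 9 ∧ (e ≥ 2*b + 4 ∨ (¬(e ≥ b - 9))).
Check whether b + m = 7 ∧ b = m - 9 ∧ (2*b ≤ 1 ∨ (¬(b ≤ 14))) ∧ e = 5 implies it.
Every state satisfying the precondition satisfies the weakest precondition: the implication holds.
Answer: valid


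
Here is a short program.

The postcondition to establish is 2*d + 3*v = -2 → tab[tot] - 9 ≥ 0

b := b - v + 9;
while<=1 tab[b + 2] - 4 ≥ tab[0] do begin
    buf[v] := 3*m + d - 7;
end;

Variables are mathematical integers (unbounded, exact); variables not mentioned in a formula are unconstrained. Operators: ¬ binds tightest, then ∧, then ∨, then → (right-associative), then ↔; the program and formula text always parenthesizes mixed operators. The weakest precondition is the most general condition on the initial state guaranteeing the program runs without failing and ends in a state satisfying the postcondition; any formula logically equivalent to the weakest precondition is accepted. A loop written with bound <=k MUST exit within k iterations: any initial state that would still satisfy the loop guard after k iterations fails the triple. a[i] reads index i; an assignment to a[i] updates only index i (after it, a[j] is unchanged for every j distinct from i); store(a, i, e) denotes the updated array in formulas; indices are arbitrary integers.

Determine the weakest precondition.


Working backward. After the program, the postcondition 2*d + 3*v = -2 → tab[tot] - 9 ≥ 0 must hold; in canonical form it is 2*d + 3*v = -2 → tab[tot] ≥ 9.
Before the loop (bound <=1), unroll the exhaustion recursion (WP_0 = exit-now case; WP_j = one more guarded iteration, up to j = 1):
  WP_0: (¬(tab[b + 2] ≥ tab[0] + 4)) ∧ (2*d + 3*v = -2 → tab[tot] ≥ 9)
  WP_1: (tab[b + 2] ≥ tab[0] + 4 → ((¬(tab[b + 2] ≥ tab[0] + 4)) ∧ (2*d + 3*v = -2 → tab[tot] ≥ 9))) ∧ ((¬(tab[b + 2] ≥ tab[0] + 4)) → (2*d + 3*v = -2 → tab[tot] ≥ 9))
So before the loop: (tab[b + 2] ≥ tab[0] + 4 → ((¬(tab[b + 2] ≥ tab[0] + 4)) ∧ (2*d + 3*v = -2 → tab[tot] ≥ 9))) ∧ ((¬(tab[b + 2] ≥ tab[0] + 4)) → (2*d + 3*v = -2 → tab[tot] ≥ 9))
Before b := b - v + 9: (tab[b - v + 11] ≥ tab[0] + 4 → ((¬(tab[b - v + 11] ≥ tab[0] + 4)) ∧ (2*d + 3*v = -2 → tab[tot] ≥ 9))) ∧ ((¬(tab[b - v + 11] ≥ tab[0] + 4)) → (2*d + 3*v = -2 → tab[tot] ≥ 9))
Answer: WP = (tab[b - v + 11] ≥ tab[0] + 4 → ((¬(tab[b - v + 11] ≥ tab[0] + 4)) ∧ (2*d + 3*v = -2 → tab[tot] ≥ 9))) ∧ ((¬(tab[b - v + 11] ≥ tab[0] + 4)) → (2*d + 3*v = -2 → tab[tot] ≥ 9))


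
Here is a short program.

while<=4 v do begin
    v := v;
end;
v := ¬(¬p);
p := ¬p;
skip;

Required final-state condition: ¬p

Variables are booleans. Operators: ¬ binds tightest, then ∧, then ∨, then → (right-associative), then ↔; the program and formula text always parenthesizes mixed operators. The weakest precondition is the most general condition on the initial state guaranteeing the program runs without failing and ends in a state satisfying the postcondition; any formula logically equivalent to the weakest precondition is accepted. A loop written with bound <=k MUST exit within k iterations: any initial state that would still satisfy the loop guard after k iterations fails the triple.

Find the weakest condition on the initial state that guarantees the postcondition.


Working backward. After the program, ¬p must hold.
Before skip: ¬p
Before p := ¬p: p
Before v := ¬(¬p): p
Before the loop (bound <=4), unroll the exhaustion recursion (WP_0 = exit-now case; WP_j = one more guarded iteration, up to j = 4):
  WP_0: (¬v) ∧ p
  WP_1: (v → ((¬v) ∧ p)) ∧ ((¬v) → p)
  WP_2: (v → ((v → ((¬v) ∧ p)) ∧ ((¬v) → p))) ∧ ((¬v) → p)
  WP_3: (v → ((v → ((v → ((¬v) ∧ p)) ∧ ((¬v) → p))) ∧ ((¬v) → p))) ∧ ((¬v) → p)
  WP_4: (v → ((v → ((v → ((v → ((¬v) ∧ p)) ∧ ((¬v) → p))) ∧ ((¬v) → p))) ∧ ((¬v) → p))) ∧ ((¬v) → p)
So before the loop: (v → ((v → ((v → ((v → ((¬v) ∧ p)) ∧ ((¬v) → p))) ∧ ((¬v) → p))) ∧ ((¬v) → p))) ∧ ((¬v) → p)
Answer: WP = (v → ((v → ((v → ((v → ((¬v) ∧ p)) ∧ ((¬v) → p))) ∧ ((¬v) → p))) ∧ ((¬v) → p))) ∧ ((¬v) → p)


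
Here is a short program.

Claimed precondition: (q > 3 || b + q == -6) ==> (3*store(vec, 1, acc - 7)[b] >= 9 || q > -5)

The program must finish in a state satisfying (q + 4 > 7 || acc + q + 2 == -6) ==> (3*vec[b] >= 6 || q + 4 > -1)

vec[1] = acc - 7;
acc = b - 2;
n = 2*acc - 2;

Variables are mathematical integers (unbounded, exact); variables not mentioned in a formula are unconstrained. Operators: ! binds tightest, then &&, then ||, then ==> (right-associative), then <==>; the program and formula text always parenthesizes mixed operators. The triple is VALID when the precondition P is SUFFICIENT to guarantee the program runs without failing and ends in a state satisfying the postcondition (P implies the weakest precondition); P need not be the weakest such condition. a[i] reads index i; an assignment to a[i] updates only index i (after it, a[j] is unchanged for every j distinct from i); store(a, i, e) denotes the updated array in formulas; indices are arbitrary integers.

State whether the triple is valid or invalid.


Working backward. After the program, the postcondition (q + 4 > 7 || acc + q + 2 == -6) ==> (3*vec[b] >= 6 || q + 4 > -1) must hold; in canonical form it is (q > 3 || acc + q == -8) ==> (3*vec[b] >= 6 || q > -5).
Before n := 2*acc - 2: (q > 3 || acc + q == -8) ==> (3*vec[b] >= 6 || q > -5)
Before acc := b - 2: (q > 3 || b + q == -6) ==> (3*vec[b] >= 6 || q > -5)
Before vec[1] := acc - 7: (q > 3 || b + q == -6) ==> (3*store(vec, 1, acc - 7)[b] >= 6 || q > -5)
The weakest precondition is (q > 3 || b + q == -6) ==> (3*store(vec, 1, acc - 7)[b] >= 6 || q > -5).
Check whether (q > 3 || b + q == -6) ==> (3*store(vec, 1, acc - 7)[b] >= 9 || q > -5) implies it.
Every state satisfying the precondition satisfies the weakest precondition: the implication holds.
Answer: valid


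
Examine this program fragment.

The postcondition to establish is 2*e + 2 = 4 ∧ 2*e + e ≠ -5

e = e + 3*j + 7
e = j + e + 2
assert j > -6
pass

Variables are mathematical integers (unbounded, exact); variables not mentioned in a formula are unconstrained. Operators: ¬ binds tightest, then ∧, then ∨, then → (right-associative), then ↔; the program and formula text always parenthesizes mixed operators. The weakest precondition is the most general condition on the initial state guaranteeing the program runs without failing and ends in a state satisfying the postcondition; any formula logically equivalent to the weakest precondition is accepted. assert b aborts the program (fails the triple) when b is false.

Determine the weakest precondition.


Working backward. After the program, the postcondition 2*e + 2 = 4 ∧ 2*e + e ≠ -5 must hold; in canonical form it is 2*e = 2 ∧ 3*e ≠ -5.
Before skip: 2*e = 2 ∧ 3*e ≠ -5
Before assert j > -6: j > -6 ∧ 2*e = 2 ∧ 3*e ≠ -5
Before e := j + e + 2: j > -6 ∧ 2*e + 2*j = -2 ∧ 3*e + 3*j ≠ -11
Before e := e + 3*j + 7: j > -6 ∧ 2*e + 8*j = -16 ∧ 3*e + 12*j ≠ -32
Answer: WP = j > -6 ∧ 2*e + 8*j = -16 ∧ 3*e + 12*j ≠ -32


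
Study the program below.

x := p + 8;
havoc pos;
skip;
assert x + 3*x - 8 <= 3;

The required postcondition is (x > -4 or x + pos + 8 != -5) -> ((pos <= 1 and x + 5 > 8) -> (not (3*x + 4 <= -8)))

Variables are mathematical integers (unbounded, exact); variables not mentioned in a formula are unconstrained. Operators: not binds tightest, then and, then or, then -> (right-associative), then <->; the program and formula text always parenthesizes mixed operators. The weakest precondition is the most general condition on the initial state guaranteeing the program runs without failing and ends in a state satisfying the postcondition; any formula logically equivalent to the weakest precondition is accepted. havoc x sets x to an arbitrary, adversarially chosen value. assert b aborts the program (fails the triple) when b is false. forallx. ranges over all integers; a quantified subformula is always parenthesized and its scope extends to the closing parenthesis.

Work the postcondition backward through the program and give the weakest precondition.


Working backward. After the program, the postcondition (x > -4 or x + pos + 8 != -5) -> ((pos <= 1 and x + 5 > 8) -> (not (3*x + 4 <= -8))) must hold; in canonical form it is (x > -4 or pos + x != -13) -> ((pos <= 1 and x > 3) -> (not (3*x <= -12))).
Before assert x + 3*x - 8 <= 3: 4*x <= 11 and ((x > -4 or pos + x != -13) -> ((pos <= 1 and x > 3) -> (not (3*x <= -12))))
Before skip: 4*x <= 11 and ((x > -4 or pos + x != -13) -> ((pos <= 1 and x > 3) -> (not (3*x <= -12))))
Before havoc pos: forall pos_1. (4*x <= 11 and ((x > -4 or pos_1 + x != -13) -> ((pos_1 <= 1 and x > 3) -> (not (3*x <= -12)))))
Before x := p + 8: forall pos_1. (4*p <= -21 and ((p > -12 or p + pos_1 != -21) -> ((pos_1 <= 1 and p > -5) -> (not (3*p <= -36)))))
Answer: WP = forall pos_1. (4*p <= -21 and ((p > -12 or p + pos_1 != -21) -> ((pos_1 <= 1 and p > -5) -> (not (3*p <= -36)))))


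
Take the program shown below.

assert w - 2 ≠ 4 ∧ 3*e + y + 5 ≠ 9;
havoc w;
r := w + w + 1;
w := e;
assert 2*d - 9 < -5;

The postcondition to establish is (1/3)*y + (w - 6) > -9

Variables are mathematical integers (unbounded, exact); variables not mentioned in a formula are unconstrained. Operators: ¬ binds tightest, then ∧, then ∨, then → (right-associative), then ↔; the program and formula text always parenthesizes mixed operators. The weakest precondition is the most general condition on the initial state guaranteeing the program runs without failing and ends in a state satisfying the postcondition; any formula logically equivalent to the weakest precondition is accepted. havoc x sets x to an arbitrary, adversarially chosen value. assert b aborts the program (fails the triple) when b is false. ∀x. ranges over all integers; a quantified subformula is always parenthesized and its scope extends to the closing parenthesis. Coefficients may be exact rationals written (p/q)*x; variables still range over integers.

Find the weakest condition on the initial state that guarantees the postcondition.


Working backward. After the program, the postcondition (1/3)*y + (w - 6) > -9 must hold; in canonical form it is w + (1/3)*y > -3.
Before assert 2*d - 9 < -5: 2*d < 4 ∧ w + (1/3)*y > -3
Before w := e: 2*d < 4 ∧ e + (1/3)*y > -3
Before r := w + w + 1: 2*d < 4 ∧ e + (1/3)*y > -3
Before havoc w: 2*d < 4 ∧ e + (1/3)*y > -3
Before assert w - 2 ≠ 4 ∧ 3*e + y + 5 ≠ 9: w ≠ 6 ∧ 3*e + y ≠ 4 ∧ 2*d < 4 ∧ e + (1/3)*y > -3
Answer: WP = w ≠ 6 ∧ 3*e + y ≠ 4 ∧ 2*d < 4 ∧ e + (1/3)*y > -3


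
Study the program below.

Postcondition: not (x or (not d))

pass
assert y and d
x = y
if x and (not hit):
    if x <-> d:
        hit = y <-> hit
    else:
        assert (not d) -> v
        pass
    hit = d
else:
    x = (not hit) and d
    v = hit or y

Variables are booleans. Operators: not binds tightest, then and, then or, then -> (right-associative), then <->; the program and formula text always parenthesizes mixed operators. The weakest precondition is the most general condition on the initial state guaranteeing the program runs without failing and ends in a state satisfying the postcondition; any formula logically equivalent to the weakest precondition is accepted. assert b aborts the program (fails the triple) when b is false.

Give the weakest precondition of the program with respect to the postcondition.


Working backward. After the program, not (x or (not d)) must hold.
Then branch requires ((x <-> d) -> (not (x or (not d)))) and ((not (x <-> d)) -> (((not d) -> v) and (not (x or (not d))))); else branch requires not (((not hit) and d) or (not d)).
Before the if: ((x and (not hit)) -> (((x <-> d) -> (not (x or (not d)))) and ((not (x <-> d)) -> (((not d) -> v) and (not (x or (not d))))))) and ((not (x and (not hit))) -> (not (((not hit) and d) or (not d))))
Before x := y: ((y and (not hit)) -> (((y <-> d) -> (not (y or (not d)))) and ((not (y <-> d)) -> (((not d) -> v) and (not (y or (not d))))))) and ((not (y and (not hit))) -> (not (((not hit) and d) or (not d))))
Before assert y and d: y and d and ((y and (not hit)) -> (((y <-> d) -> (not (y or (not d)))) and ((not (y <-> d)) -> (((not d) -> v) and (not (y or (not d))))))) and ((not (y and (not hit))) -> (not (((not hit) and d) or (not d))))
Before skip: y and d and ((y and (not hit)) -> (((y <-> d) -> (not (y or (not d)))) and ((not (y <-> d)) -> (((not d) -> v) and (not (y or (not d))))))) and ((not (y and (not hit))) -> (not (((not hit) and d) or (not d))))
Answer: WP = y and d and ((y and (not hit)) -> (((y <-> d) -> (not (y or (not d)))) and ((not (y <-> d)) -> (((not d) -> v) and (not (y or (not d))))))) and ((not (y and (not hit))) -> (not (((not hit) and d) or (not d))))


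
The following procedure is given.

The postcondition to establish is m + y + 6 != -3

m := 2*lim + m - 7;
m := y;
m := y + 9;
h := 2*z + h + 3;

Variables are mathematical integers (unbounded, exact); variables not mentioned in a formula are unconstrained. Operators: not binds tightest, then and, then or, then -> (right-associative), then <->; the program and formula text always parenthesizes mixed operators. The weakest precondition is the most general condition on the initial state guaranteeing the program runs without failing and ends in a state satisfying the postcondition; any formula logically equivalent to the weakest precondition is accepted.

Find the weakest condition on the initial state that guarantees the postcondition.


Working backward. After the program, the postcondition m + y + 6 != -3 must hold; in canonical form it is m + y != -9.
Before h := 2*z + h + 3: m + y != -9
Before m := y + 9: 2*y != -18
Before m := y: 2*y != -18
Before m := 2*lim + m - 7: 2*y != -18
Answer: WP = 2*y != -18


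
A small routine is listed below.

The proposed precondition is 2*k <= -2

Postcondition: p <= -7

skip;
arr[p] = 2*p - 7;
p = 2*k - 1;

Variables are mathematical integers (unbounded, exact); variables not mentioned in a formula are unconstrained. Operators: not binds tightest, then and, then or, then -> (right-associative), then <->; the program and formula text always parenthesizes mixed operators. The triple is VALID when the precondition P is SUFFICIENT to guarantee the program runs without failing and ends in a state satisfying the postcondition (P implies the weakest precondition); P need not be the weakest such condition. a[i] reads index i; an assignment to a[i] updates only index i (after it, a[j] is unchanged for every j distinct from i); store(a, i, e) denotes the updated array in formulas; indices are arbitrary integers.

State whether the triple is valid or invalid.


Working backward. After the program, p <= -7 must hold.
Before p := 2*k - 1: 2*k <= -6
Before arr[p] := 2*p - 7: 2*k <= -6
Before skip: 2*k <= -6
The weakest precondition is 2*k <= -6.
Check whether 2*k <= -2 implies it.
Countermodel: at the initial state k = -2, the precondition holds but the weakest precondition fails.
Answer: invalid
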